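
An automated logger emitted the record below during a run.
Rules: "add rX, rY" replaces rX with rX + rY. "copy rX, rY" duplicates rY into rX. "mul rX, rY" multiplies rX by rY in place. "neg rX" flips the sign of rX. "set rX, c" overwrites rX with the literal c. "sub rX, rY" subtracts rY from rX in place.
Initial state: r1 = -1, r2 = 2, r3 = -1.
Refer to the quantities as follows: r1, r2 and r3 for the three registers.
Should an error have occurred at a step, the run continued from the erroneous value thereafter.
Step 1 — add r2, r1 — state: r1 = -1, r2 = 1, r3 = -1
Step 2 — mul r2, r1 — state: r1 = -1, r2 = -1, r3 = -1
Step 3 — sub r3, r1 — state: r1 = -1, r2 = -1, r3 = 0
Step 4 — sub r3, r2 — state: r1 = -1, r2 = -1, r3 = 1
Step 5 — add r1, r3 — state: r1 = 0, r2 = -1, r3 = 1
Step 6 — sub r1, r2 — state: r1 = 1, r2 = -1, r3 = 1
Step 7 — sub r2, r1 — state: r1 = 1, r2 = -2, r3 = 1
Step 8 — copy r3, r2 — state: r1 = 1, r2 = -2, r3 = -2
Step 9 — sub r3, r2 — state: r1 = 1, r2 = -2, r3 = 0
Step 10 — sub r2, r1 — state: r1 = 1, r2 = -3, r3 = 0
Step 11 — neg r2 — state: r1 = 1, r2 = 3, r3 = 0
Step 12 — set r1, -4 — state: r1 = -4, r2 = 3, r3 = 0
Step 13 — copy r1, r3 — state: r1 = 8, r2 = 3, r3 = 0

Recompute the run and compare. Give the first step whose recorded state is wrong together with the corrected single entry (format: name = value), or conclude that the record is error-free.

Recomputing the run from the initial state:
step 1: r1 = -1, r2 = 1, r3 = -1
step 2: r1 = -1, r2 = -1, r3 = -1
step 3: r1 = -1, r2 = -1, r3 = 0
step 4: r1 = -1, r2 = -1, r3 = 1
step 5: r1 = 0, r2 = -1, r3 = 1
step 6: r1 = 1, r2 = -1, r3 = 1
step 7: r1 = 1, r2 = -2, r3 = 1
step 8: r1 = 1, r2 = -2, r3 = -2
step 9: r1 = 1, r2 = -2, r3 = 0
step 10: r1 = 1, r2 = -3, r3 = 0
step 11: r1 = 1, r2 = 3, r3 = 0
step 12: r1 = -4, r2 = 3, r3 = 0
step 13: r1 = 0, r2 = 3, r3 = 0
The first disagreement with the record is at step 13, where the value should be r1 = 0.

step 13, r1 = 0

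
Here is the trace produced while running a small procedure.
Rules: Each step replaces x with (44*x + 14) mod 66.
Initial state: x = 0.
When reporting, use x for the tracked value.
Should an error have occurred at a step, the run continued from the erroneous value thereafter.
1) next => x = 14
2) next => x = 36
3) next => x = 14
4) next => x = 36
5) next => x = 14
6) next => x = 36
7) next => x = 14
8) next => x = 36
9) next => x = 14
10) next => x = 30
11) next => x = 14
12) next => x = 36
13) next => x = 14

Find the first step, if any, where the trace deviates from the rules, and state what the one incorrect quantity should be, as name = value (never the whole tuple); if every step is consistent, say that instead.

Step 1: x = (44*0 + 14) mod 66 = 14 — verified.
Step 2: x = (44*14 + 14) mod 66 = 36 — no discrepancy.
Step 3: x = (44*36 + 14) mod 66 = 14 — matches.
Step 4: x = (44*14 + 14) mod 66 = 36 — same as recorded.
Step 5: x = (44*36 + 14) mod 66 = 14 — in agreement.
Step 6: x = (44*14 + 14) mod 66 = 36 — no discrepancy.
Step 7: x = (44*36 + 14) mod 66 = 14 — checks out.
Step 8: x = (44*14 + 14) mod 66 = 36 — consistent with the trace.
Step 9: x = (44*36 + 14) mod 66 = 14 — matches.
Step 10: x = (44*14 + 14) mod 66 = 36 — not what was recorded.
First incorrect step: 10; the correct value is x = 36.

step 10, x = 36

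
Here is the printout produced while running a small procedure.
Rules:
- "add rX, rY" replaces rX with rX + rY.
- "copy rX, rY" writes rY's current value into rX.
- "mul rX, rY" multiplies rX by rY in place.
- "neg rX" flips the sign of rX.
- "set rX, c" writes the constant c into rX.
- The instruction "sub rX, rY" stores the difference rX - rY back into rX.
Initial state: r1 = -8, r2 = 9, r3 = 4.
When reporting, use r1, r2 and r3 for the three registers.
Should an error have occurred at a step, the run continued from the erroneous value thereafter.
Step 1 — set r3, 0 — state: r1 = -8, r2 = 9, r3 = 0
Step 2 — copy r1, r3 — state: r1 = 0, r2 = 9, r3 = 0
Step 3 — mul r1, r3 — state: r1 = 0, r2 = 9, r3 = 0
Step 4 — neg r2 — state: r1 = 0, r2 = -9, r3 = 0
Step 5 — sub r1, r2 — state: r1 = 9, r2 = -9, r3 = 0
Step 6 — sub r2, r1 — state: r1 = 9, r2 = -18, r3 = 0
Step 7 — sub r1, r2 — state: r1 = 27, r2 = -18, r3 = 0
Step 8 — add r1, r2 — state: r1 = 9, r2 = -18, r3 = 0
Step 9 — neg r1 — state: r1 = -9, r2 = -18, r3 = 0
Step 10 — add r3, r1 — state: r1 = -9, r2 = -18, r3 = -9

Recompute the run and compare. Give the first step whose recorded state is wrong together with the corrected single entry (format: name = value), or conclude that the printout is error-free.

Recomputing the run from the initial state:
step 1: r1 = -8, r2 = 9, r3 = 0
step 2: r1 = 0, r2 = 9, r3 = 0
step 3: r1 = 0, r2 = 9, r3 = 0
step 4: r1 = 0, r2 = -9, r3 = 0
step 5: r1 = 9, r2 = -9, r3 = 0
step 6: r1 = 9, r2 = -18, r3 = 0
step 7: r1 = 27, r2 = -18, r3 = 0
step 8: r1 = 9, r2 = -18, r3 = 0
step 9: r1 = -9, r2 = -18, r3 = 0
step 10: r1 = -9, r2 = -18, r3 = -9
This matches the printout at every step.

no error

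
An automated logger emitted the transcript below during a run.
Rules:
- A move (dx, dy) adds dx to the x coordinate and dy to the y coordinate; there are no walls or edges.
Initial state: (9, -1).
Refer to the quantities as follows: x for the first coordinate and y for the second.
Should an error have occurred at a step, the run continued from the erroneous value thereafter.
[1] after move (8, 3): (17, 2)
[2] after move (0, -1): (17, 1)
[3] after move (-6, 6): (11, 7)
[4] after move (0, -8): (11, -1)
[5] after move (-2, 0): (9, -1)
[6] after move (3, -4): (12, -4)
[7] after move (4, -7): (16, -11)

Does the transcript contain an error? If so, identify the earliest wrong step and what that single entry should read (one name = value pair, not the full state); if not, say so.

Recomputing the run from the initial state:
step 1: x = 17, y = 2
step 2: x = 17, y = 1
step 3: x = 11, y = 7
step 4: x = 11, y = -1
step 5: x = 9, y = -1
step 6: x = 12, y = -5
step 7: x = 16, y = -12
The first disagreement with the transcript is at step 6, where the value should be y = -5.

step 6, y = -5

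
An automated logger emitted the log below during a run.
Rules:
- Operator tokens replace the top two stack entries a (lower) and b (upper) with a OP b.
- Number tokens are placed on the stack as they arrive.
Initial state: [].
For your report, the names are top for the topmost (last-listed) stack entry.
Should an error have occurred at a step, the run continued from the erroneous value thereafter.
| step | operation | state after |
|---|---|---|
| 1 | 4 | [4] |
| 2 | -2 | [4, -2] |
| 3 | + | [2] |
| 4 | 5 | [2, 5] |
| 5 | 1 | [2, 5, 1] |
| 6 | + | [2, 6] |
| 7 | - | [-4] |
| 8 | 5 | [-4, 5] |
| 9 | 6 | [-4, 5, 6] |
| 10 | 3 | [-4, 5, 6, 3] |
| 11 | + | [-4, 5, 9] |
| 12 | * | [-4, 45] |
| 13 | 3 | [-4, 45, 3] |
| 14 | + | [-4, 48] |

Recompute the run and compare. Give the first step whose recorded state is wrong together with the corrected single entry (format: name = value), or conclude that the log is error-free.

Step 1: push 4: top = 4 — same as recorded.
Step 2: push -2: top = -2 — same as recorded.
Step 3: 4 + -2 = 2 — checks out.
Step 4: push 5: top = 5 — same as recorded.
Step 5: push 1: top = 1 — checks out.
Step 6: 5 + 1 = 6 — checks out.
Step 7: 2 - 6 = -4 — in agreement.
Step 8: push 5: top = 5 — same as recorded.
Step 9: push 6: top = 6 — consistent with the log.
Step 10: push 3: top = 3 — matches.
Step 11: 6 + 3 = 9 — verified.
Step 12: 5 * 9 = 45 — consistent with the log.
Step 13: push 3: top = 3 — in agreement.
Step 14: 45 + 3 = 48 — consistent with the log.
No step deviates from the rules.

no error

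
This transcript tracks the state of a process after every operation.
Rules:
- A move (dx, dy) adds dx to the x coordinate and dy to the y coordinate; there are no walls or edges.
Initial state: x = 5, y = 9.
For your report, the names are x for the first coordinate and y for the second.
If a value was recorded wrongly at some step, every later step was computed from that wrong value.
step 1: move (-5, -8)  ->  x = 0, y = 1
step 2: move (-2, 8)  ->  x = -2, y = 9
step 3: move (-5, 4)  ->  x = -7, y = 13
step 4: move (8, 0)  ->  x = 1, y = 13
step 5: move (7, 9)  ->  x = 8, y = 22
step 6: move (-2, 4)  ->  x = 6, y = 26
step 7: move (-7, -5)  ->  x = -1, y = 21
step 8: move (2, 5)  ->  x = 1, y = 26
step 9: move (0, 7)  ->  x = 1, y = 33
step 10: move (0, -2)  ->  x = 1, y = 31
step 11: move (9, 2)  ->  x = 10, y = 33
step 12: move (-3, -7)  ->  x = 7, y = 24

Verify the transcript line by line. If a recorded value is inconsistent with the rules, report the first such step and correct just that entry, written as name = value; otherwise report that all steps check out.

step 12, y = 26

Step 1: x = 5 + (-5) = 0, y = 9 + (-8) = 1 — agrees with the transcript.
Step 2: x = 0 + (-2) = -2, y = 1 + (8) = 9 — same as recorded.
Step 3: x = -2 + (-5) = -7, y = 9 + (4) = 13 — in agreement.
Step 4: x = -7 + (8) = 1, y = 13 + (0) = 13 — in agreement.
Step 5: x = 1 + (7) = 8, y = 13 + (9) = 22 — verified.
Step 6: x = 8 + (-2) = 6, y = 22 + (4) = 26 — consistent with the transcript.
Step 7: x = 6 + (-7) = -1, y = 26 + (-5) = 21 — no discrepancy.
Step 8: x = -1 + (2) = 1, y = 21 + (5) = 26 — matches.
Step 9: x = 1 + (0) = 1, y = 26 + (7) = 33 — verified.
Step 10: x = 1 + (0) = 1, y = 33 + (-2) = 31 — confirmed correct.
Step 11: x = 1 + (9) = 10, y = 31 + (2) = 33 — exactly as logged.
Step 12: x = 10 + (-3) = 7, y = 33 + (-7) = 26 — the entry is off here.
First incorrect step: 12; the correct value is y = 26.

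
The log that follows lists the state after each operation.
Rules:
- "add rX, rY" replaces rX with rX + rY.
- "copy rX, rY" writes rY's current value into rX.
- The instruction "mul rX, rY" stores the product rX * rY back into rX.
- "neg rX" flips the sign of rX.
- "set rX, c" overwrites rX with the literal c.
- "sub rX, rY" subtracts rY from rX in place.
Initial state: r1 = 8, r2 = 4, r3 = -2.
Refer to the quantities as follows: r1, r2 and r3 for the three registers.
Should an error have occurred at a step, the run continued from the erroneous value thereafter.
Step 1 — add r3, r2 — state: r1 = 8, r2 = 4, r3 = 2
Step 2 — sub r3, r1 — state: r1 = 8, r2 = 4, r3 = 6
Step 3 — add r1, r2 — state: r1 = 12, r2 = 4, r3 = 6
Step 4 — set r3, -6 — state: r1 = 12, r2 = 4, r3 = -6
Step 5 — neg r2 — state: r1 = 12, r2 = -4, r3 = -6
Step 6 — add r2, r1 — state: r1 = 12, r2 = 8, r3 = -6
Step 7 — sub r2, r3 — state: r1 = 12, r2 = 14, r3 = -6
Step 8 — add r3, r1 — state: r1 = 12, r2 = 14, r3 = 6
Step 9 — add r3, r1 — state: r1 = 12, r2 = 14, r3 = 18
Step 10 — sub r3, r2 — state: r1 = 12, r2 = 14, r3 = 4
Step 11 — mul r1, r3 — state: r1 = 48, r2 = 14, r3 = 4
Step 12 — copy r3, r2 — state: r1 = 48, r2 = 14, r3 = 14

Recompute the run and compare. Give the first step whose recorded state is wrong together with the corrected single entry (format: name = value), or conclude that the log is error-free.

1. r3 = -2 + 4 = 2 (verified)
2. r3 = 2 - 8 = -6 (this is not what the log shows)
Conclusion: step 2 carries the first error; the entry should be r3 = -6.

step 2, r3 = -6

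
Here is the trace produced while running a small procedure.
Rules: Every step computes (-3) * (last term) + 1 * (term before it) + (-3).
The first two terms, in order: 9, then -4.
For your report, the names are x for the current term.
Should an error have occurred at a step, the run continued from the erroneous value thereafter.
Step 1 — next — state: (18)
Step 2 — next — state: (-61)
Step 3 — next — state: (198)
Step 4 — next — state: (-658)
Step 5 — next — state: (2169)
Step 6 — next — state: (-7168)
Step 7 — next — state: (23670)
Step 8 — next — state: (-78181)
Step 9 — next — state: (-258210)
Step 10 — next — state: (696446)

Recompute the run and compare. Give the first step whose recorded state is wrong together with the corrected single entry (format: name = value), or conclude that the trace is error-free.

step 9, x = 258210

Step 1: x = -3*(-4) + (1)*(9) + (-3) = 18 — confirmed correct.
Step 2: x = -3*(18) + (1)*(-4) + (-3) = -61 — confirmed correct.
Step 3: x = -3*(-61) + (1)*(18) + (-3) = 198 — checks out.
Step 4: x = -3*(198) + (1)*(-61) + (-3) = -658 — agrees with the trace.
Step 5: x = -3*(-658) + (1)*(198) + (-3) = 2169 — checks out.
Step 6: x = -3*(2169) + (1)*(-658) + (-3) = -7168 — agrees with the trace.
Step 7: x = -3*(-7168) + (1)*(2169) + (-3) = 23670 — consistent with the trace.
Step 8: x = -3*(23670) + (1)*(-7168) + (-3) = -78181 — same as recorded.
Step 9: x = -3*(-78181) + (1)*(23670) + (-3) = 258210 — first mismatch against the trace.
So the first discrepancy is step 9, where the right value is x = 258210.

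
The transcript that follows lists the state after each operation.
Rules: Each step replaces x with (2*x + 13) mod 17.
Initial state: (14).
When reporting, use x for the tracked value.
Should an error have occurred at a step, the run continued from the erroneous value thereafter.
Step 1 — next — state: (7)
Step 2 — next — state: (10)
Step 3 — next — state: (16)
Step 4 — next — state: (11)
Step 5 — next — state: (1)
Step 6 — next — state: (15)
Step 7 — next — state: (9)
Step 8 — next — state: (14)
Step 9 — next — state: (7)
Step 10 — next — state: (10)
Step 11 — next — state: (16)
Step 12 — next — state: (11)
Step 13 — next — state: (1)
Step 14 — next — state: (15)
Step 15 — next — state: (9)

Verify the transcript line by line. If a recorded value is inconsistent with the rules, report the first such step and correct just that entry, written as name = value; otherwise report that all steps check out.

no error

Recomputing the run from the initial state:
step 1: x = 7
step 2: x = 10
step 3: x = 16
step 4: x = 11
step 5: x = 1
step 6: x = 15
step 7: x = 9
step 8: x = 14
step 9: x = 7
step 10: x = 10
step 11: x = 16
step 12: x = 11
step 13: x = 1
step 14: x = 15
step 15: x = 9
This matches the transcript at every step.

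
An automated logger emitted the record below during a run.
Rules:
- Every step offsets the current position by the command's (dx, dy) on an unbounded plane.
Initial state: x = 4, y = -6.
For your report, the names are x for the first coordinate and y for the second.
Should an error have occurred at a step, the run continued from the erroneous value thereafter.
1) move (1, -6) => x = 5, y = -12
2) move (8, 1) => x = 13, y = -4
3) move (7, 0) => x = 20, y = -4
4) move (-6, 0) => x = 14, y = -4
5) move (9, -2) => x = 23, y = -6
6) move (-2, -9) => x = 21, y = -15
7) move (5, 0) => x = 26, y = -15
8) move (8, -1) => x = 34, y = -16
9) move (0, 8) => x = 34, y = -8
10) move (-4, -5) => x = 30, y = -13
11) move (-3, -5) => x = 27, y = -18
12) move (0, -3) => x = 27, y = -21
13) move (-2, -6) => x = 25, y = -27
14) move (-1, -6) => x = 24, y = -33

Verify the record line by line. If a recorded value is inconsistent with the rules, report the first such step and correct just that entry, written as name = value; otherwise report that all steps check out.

step 1: x = 4 + (1) = 5, y = -6 + (-6) = -12 -> confirmed correct
step 2: x = 5 + (8) = 13, y = -12 + (1) = -11 -> this is not what the record shows
The earliest wrong entry is at step 2: it should read y = -11.

step 2, y = -11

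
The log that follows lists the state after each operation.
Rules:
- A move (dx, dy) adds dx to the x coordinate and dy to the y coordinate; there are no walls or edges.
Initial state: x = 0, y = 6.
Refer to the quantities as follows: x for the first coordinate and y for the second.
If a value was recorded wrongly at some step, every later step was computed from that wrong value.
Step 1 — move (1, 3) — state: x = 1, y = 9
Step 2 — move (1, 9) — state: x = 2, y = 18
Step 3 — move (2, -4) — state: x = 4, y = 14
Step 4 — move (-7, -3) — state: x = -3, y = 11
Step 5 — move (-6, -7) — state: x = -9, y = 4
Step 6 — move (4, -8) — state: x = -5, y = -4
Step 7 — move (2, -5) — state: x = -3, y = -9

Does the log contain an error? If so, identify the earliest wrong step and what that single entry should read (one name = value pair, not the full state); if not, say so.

Step 1: x = 0 + (1) = 1, y = 6 + (3) = 9 — no discrepancy.
Step 2: x = 1 + (1) = 2, y = 9 + (9) = 18 — exactly as logged.
Step 3: x = 2 + (2) = 4, y = 18 + (-4) = 14 — confirmed correct.
Step 4: x = 4 + (-7) = -3, y = 14 + (-3) = 11 — verified.
Step 5: x = -3 + (-6) = -9, y = 11 + (-7) = 4 — confirmed correct.
Step 6: x = -9 + (4) = -5, y = 4 + (-8) = -4 — no discrepancy.
Step 7: x = -5 + (2) = -3, y = -4 + (-5) = -9 — no discrepancy.
The whole run recomputes cleanly — no discrepancies.

no error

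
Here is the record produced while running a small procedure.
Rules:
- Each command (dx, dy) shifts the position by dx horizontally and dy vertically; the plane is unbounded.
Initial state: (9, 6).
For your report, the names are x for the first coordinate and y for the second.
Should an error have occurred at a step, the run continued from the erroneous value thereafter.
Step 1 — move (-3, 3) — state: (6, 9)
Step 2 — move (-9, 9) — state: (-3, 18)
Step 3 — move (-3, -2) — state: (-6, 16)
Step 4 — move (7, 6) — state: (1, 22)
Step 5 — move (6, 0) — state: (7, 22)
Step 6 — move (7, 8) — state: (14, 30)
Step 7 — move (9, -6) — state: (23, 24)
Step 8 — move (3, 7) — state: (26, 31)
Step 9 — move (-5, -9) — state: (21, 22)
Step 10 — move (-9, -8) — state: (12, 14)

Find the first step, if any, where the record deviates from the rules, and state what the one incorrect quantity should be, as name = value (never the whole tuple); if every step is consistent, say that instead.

step 1: x = 9 + (-3) = 6, y = 6 + (3) = 9 -> verified
step 2: x = 6 + (-9) = -3, y = 9 + (9) = 18 -> consistent with the record
step 3: x = -3 + (-3) = -6, y = 18 + (-2) = 16 -> checks out
step 4: x = -6 + (7) = 1, y = 16 + (6) = 22 -> exactly as logged
step 5: x = 1 + (6) = 7, y = 22 + (0) = 22 -> checks out
step 6: x = 7 + (7) = 14, y = 22 + (8) = 30 -> agrees with the record
step 7: x = 14 + (9) = 23, y = 30 + (-6) = 24 -> no discrepancy
step 8: x = 23 + (3) = 26, y = 24 + (7) = 31 -> consistent with the record
step 9: x = 26 + (-5) = 21, y = 31 + (-9) = 22 -> checks out
step 10: x = 21 + (-9) = 12, y = 22 + (-8) = 14 -> matches
Nothing is out of place; the run is error-free.

no error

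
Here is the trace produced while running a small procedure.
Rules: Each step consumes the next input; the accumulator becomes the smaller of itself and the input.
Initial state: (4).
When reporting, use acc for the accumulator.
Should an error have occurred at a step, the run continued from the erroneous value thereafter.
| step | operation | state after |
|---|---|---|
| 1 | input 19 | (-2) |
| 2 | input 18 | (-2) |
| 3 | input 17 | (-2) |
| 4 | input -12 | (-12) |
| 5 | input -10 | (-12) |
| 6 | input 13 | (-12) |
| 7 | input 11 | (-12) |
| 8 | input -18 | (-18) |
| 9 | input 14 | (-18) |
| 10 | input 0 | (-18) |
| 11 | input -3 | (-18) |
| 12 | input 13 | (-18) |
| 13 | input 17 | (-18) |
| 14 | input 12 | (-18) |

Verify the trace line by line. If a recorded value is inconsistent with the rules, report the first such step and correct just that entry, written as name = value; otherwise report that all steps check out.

Step 1: acc = min(4, 19) = 4 — first mismatch against the trace.
The audit stops at step 1: the recorded entry is wrong and should be acc = 4.

step 1, acc = 4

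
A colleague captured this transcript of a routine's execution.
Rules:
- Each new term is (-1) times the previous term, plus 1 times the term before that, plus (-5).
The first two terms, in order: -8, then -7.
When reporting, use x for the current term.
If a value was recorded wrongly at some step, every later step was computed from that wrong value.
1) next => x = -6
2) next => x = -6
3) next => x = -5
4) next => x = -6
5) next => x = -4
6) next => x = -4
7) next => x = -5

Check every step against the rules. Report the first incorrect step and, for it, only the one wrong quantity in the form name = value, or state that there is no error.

step 6, x = -7

Recomputing the run from the initial state:
step 1: x = -6
step 2: x = -6
step 3: x = -5
step 4: x = -6
step 5: x = -4
step 6: x = -7
step 7: x = -2
The first disagreement with the transcript is at step 6, where the value should be x = -7.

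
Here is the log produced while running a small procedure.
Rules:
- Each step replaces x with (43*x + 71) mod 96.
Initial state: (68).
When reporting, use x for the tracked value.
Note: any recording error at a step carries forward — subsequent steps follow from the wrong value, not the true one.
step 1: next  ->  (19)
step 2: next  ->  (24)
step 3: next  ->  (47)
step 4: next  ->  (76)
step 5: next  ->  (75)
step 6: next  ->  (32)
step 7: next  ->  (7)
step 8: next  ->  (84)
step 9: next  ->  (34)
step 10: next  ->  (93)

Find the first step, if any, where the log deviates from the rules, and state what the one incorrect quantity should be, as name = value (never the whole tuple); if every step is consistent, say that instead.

step 9, x = 35

Recomputing the run from the initial state:
step 1: x = 19
step 2: x = 24
step 3: x = 47
step 4: x = 76
step 5: x = 75
step 6: x = 32
step 7: x = 7
step 8: x = 84
step 9: x = 35
step 10: x = 40
The first disagreement with the log is at step 9, where the value should be x = 35.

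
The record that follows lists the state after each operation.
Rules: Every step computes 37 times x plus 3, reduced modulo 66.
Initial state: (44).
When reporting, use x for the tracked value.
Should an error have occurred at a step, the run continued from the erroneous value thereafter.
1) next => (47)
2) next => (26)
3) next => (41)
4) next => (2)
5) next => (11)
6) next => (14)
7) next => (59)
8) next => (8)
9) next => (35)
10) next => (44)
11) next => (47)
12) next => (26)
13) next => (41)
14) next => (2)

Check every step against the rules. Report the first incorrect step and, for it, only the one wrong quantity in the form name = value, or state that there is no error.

Recomputing the run from the initial state:
step 1: x = 47
step 2: x = 26
step 3: x = 41
step 4: x = 2
step 5: x = 11
step 6: x = 14
step 7: x = 59
step 8: x = 8
step 9: x = 35
step 10: x = 44
step 11: x = 47
step 12: x = 26
step 13: x = 41
step 14: x = 2
This matches the record at every step.

no error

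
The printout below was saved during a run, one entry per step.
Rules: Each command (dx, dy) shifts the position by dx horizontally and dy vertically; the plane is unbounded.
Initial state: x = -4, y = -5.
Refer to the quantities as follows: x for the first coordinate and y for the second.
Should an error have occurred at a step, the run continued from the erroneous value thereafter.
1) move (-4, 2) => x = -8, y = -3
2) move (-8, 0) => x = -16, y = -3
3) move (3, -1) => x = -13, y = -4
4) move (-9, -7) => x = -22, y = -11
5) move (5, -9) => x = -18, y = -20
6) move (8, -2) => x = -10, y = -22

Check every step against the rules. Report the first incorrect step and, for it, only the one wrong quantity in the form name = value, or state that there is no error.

step 5, x = -17

Step 1: x = -4 + (-4) = -8, y = -5 + (2) = -3 — exactly as logged.
Step 2: x = -8 + (-8) = -16, y = -3 + (0) = -3 — agrees with the printout.
Step 3: x = -16 + (3) = -13, y = -3 + (-1) = -4 — checks out.
Step 4: x = -13 + (-9) = -22, y = -4 + (-7) = -11 — agrees with the printout.
Step 5: x = -22 + (5) = -17, y = -11 + (-9) = -20 — the entry is off here.
So the first discrepancy is step 5, where the right value is x = -17.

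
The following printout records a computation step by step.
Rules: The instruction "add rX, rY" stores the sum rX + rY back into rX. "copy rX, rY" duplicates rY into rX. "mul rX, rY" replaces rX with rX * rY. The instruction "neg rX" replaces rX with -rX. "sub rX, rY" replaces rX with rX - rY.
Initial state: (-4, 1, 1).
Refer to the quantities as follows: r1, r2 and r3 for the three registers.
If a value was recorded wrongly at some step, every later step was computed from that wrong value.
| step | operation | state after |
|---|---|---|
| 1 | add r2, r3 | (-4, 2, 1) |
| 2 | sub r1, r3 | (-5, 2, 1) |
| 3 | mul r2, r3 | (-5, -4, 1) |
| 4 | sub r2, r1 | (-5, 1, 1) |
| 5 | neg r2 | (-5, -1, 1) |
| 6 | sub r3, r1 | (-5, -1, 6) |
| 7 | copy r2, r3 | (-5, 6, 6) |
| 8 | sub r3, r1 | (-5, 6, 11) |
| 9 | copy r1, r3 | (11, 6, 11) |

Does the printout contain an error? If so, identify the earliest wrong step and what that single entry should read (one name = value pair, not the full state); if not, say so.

step 3, r2 = 2

1. r2 = 1 + 1 = 2 (in agreement)
2. r1 = -4 - 1 = -5 (same as recorded)
3. r2 = 2 * 1 = 2 (not what was recorded)
First deviation found at step 3; the corrected entry is r2 = 2.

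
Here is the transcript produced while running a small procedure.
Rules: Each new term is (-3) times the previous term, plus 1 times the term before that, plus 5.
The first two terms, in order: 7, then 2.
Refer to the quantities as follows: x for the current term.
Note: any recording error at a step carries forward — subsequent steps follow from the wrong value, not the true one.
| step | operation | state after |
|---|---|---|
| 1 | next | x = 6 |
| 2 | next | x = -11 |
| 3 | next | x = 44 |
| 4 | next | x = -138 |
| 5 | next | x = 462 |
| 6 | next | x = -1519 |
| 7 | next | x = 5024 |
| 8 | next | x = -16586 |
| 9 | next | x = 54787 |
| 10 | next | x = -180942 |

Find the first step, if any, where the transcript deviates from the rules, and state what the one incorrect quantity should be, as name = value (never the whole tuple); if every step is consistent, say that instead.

Recomputing the run from the initial state:
step 1: x = 6
step 2: x = -11
step 3: x = 44
step 4: x = -138
step 5: x = 463
step 6: x = -1522
step 7: x = 5034
step 8: x = -16619
step 9: x = 54896
step 10: x = -181302
The first disagreement with the transcript is at step 5, where the value should be x = 463.

step 5, x = 463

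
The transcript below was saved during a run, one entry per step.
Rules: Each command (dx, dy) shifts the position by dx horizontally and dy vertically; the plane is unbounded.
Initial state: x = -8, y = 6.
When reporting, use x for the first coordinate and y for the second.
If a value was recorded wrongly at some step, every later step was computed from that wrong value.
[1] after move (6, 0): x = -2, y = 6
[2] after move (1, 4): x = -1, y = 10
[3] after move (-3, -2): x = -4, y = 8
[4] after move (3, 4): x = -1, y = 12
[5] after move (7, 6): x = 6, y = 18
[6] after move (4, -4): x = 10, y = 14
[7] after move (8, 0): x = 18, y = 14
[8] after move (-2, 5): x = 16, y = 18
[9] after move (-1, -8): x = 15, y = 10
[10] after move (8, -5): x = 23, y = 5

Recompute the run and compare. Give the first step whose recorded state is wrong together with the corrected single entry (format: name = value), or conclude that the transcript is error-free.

step 8, y = 19

1. x = -8 + (6) = -2, y = 6 + (0) = 6 (same as recorded)
2. x = -2 + (1) = -1, y = 6 + (4) = 10 (no discrepancy)
3. x = -1 + (-3) = -4, y = 10 + (-2) = 8 (exactly as logged)
4. x = -4 + (3) = -1, y = 8 + (4) = 12 (exactly as logged)
5. x = -1 + (7) = 6, y = 12 + (6) = 18 (agrees with the transcript)
6. x = 6 + (4) = 10, y = 18 + (-4) = 14 (no discrepancy)
7. x = 10 + (8) = 18, y = 14 + (0) = 14 (same as recorded)
8. x = 18 + (-2) = 16, y = 14 + (5) = 19 (the recorded entry deviates here)
First incorrect step: 8; the correct value is y = 19.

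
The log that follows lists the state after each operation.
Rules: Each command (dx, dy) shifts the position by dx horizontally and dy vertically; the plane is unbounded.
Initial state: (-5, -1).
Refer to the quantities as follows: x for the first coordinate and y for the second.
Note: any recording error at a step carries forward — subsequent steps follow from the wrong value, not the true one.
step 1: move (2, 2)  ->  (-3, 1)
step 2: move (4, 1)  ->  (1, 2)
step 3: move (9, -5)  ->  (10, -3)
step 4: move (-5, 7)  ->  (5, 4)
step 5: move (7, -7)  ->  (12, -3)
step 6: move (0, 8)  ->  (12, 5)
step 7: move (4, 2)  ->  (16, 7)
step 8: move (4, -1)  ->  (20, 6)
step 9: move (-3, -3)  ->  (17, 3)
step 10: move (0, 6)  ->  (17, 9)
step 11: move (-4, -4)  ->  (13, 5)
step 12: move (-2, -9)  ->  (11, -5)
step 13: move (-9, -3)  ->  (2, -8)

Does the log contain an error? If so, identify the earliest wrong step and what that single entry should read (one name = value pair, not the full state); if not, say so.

Recomputing the run from the initial state:
step 1: x = -3, y = 1
step 2: x = 1, y = 2
step 3: x = 10, y = -3
step 4: x = 5, y = 4
step 5: x = 12, y = -3
step 6: x = 12, y = 5
step 7: x = 16, y = 7
step 8: x = 20, y = 6
step 9: x = 17, y = 3
step 10: x = 17, y = 9
step 11: x = 13, y = 5
step 12: x = 11, y = -4
step 13: x = 2, y = -7
The first disagreement with the log is at step 12, where the value should be y = -4.

step 12, y = -4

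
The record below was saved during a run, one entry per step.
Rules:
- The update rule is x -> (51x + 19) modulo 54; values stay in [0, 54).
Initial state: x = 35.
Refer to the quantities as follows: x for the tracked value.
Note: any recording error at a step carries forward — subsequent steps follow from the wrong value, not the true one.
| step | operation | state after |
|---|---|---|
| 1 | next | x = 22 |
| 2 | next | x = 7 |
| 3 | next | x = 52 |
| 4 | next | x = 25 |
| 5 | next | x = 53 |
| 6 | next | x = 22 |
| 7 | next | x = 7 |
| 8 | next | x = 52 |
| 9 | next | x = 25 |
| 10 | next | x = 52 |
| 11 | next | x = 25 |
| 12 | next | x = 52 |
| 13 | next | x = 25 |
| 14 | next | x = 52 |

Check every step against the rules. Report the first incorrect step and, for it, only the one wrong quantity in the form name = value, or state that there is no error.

Step 1: x = (51*35 + 19) mod 54 = 22 — confirmed correct.
Step 2: x = (51*22 + 19) mod 54 = 7 — verified.
Step 3: x = (51*7 + 19) mod 54 = 52 — confirmed correct.
Step 4: x = (51*52 + 19) mod 54 = 25 — in agreement.
Step 5: x = (51*25 + 19) mod 54 = 52 — the entry is off here.
The earliest wrong entry is at step 5: it should read x = 52.

step 5, x = 52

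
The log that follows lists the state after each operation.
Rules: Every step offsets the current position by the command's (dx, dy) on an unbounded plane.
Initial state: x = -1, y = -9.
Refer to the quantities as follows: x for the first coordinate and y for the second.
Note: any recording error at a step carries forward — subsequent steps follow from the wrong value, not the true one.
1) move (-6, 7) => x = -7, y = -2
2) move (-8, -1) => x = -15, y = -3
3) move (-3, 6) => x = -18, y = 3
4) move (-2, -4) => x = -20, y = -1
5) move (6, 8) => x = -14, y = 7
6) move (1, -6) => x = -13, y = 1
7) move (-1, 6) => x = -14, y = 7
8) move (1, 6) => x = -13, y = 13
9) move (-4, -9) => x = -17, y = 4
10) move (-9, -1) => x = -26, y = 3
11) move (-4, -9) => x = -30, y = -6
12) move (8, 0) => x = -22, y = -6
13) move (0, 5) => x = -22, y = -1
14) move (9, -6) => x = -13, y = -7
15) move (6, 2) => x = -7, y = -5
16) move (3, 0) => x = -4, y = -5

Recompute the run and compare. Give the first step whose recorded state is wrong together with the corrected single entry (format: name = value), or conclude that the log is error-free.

Recomputing the run from the initial state:
step 1: x = -7, y = -2
step 2: x = -15, y = -3
step 3: x = -18, y = 3
step 4: x = -20, y = -1
step 5: x = -14, y = 7
step 6: x = -13, y = 1
step 7: x = -14, y = 7
step 8: x = -13, y = 13
step 9: x = -17, y = 4
step 10: x = -26, y = 3
step 11: x = -30, y = -6
step 12: x = -22, y = -6
step 13: x = -22, y = -1
step 14: x = -13, y = -7
step 15: x = -7, y = -5
step 16: x = -4, y = -5
This matches the log at every step.

no error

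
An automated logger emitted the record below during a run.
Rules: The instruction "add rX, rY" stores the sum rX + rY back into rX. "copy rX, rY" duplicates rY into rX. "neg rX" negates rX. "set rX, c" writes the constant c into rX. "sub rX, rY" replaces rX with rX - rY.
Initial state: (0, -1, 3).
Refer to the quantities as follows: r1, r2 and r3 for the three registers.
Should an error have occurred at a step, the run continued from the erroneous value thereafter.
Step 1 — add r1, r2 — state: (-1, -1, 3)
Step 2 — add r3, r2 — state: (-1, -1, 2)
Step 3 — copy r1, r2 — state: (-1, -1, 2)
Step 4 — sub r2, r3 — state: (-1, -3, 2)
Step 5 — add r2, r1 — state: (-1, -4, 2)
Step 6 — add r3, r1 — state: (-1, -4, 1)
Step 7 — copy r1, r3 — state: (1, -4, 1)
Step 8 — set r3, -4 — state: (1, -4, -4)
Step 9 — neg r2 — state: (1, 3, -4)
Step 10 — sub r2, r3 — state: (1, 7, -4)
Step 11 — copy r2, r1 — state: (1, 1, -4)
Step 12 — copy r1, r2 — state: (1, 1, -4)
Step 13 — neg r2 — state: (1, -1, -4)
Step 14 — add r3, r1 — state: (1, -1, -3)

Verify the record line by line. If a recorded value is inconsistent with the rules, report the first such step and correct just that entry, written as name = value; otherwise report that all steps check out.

step 9, r2 = 4

Recomputing the run from the initial state:
step 1: r1 = -1, r2 = -1, r3 = 3
step 2: r1 = -1, r2 = -1, r3 = 2
step 3: r1 = -1, r2 = -1, r3 = 2
step 4: r1 = -1, r2 = -3, r3 = 2
step 5: r1 = -1, r2 = -4, r3 = 2
step 6: r1 = -1, r2 = -4, r3 = 1
step 7: r1 = 1, r2 = -4, r3 = 1
step 8: r1 = 1, r2 = -4, r3 = -4
step 9: r1 = 1, r2 = 4, r3 = -4
step 10: r1 = 1, r2 = 8, r3 = -4
step 11: r1 = 1, r2 = 1, r3 = -4
step 12: r1 = 1, r2 = 1, r3 = -4
step 13: r1 = 1, r2 = -1, r3 = -4
step 14: r1 = 1, r2 = -1, r3 = -3
The first disagreement with the record is at step 9, where the value should be r2 = 4.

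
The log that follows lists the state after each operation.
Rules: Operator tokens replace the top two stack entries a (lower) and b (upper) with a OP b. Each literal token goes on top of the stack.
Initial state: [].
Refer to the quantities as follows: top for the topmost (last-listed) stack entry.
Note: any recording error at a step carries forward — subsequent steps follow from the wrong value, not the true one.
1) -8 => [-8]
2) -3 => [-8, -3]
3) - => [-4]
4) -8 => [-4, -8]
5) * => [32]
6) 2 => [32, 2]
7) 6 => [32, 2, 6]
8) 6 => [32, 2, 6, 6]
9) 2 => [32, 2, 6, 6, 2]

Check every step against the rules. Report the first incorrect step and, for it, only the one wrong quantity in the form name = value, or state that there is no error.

Recomputing the run from the initial state:
step 1: [-8]
step 2: [-8, -3]
step 3: [-5]
step 4: [-5, -8]
step 5: [40]
step 6: [40, 2]
step 7: [40, 2, 6]
step 8: [40, 2, 6, 6]
step 9: [40, 2, 6, 6, 2]
The first disagreement with the log is at step 3, where the value should be top = -5.

step 3, top = -5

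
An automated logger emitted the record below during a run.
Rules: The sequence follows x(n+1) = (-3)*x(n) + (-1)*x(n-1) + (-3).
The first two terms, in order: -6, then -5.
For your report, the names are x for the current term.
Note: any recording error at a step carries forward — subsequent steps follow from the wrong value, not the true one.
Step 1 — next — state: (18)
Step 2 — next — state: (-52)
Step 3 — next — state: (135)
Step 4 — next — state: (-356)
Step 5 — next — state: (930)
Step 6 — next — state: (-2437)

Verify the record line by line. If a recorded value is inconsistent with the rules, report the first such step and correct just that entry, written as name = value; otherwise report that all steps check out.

no error

step 1: x = -3*(-5) + (-1)*(-6) + (-3) = 18 -> matches
step 2: x = -3*(18) + (-1)*(-5) + (-3) = -52 -> in agreement
step 3: x = -3*(-52) + (-1)*(18) + (-3) = 135 -> same as recorded
step 4: x = -3*(135) + (-1)*(-52) + (-3) = -356 -> checks out
step 5: x = -3*(-356) + (-1)*(135) + (-3) = 930 -> agrees with the record
step 6: x = -3*(930) + (-1)*(-356) + (-3) = -2437 -> same as recorded
Nothing is out of place; the run is error-free.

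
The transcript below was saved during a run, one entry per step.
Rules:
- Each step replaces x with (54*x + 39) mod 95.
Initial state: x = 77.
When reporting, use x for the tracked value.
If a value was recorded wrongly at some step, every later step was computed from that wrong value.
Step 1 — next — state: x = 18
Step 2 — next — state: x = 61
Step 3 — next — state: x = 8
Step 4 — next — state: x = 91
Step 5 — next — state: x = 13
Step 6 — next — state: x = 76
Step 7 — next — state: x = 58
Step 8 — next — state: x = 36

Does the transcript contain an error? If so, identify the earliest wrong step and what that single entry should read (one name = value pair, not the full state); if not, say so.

Recomputing the run from the initial state:
step 1: x = 17
step 2: x = 7
step 3: x = 37
step 4: x = 42
step 5: x = 27
step 6: x = 72
step 7: x = 32
step 8: x = 57
The first disagreement with the transcript is at step 1, where the value should be x = 17.

step 1, x = 17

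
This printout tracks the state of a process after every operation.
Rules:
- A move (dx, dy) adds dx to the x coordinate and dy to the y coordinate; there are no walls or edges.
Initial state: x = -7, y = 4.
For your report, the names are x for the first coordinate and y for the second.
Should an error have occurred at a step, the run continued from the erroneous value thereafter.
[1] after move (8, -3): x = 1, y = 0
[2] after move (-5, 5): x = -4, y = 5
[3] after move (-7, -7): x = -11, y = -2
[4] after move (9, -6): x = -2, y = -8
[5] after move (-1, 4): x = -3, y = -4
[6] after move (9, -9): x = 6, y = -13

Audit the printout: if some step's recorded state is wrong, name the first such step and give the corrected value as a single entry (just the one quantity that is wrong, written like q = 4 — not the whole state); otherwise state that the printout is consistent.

Recomputing the run from the initial state:
step 1: x = 1, y = 1
step 2: x = -4, y = 6
step 3: x = -11, y = -1
step 4: x = -2, y = -7
step 5: x = -3, y = -3
step 6: x = 6, y = -12
The first disagreement with the printout is at step 1, where the value should be y = 1.

step 1, y = 1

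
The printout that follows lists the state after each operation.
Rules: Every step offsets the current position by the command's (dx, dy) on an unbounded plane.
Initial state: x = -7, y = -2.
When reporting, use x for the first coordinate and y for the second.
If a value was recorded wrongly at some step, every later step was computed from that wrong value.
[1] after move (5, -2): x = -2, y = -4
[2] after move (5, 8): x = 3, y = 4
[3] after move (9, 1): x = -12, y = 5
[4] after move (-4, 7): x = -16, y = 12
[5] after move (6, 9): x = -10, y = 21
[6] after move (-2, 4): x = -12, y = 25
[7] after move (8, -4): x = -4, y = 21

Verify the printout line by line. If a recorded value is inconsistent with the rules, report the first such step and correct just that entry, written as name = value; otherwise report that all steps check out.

step 3, x = 12

1. x = -7 + (5) = -2, y = -2 + (-2) = -4 (confirmed correct)
2. x = -2 + (5) = 3, y = -4 + (8) = 4 (agrees with the printout)
3. x = 3 + (9) = 12, y = 4 + (1) = 5 (the printout has a different value)
First deviation found at step 3; the corrected entry is x = 12.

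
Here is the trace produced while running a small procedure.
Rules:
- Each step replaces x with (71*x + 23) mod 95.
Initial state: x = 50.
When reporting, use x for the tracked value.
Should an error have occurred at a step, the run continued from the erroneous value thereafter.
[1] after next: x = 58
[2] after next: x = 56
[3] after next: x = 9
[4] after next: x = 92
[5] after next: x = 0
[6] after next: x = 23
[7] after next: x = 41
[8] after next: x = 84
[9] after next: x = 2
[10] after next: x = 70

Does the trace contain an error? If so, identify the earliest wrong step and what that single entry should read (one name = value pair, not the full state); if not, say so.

no error

Recomputing the run from the initial state:
step 1: x = 58
step 2: x = 56
step 3: x = 9
step 4: x = 92
step 5: x = 0
step 6: x = 23
step 7: x = 41
step 8: x = 84
step 9: x = 2
step 10: x = 70
This matches the trace at every step.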